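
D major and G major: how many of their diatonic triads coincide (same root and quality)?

Diatonic triads of D major: D (I), Em (ii), F#m (iii), G (IV), A (V), Bm (vi), C#dim (vii°).
Diatonic triads of G major: G (I), Am (ii), Bm (iii), C (IV), D (V), Em (vi), F#dim (vii°).
Matching root and quality in both lists: D, Em, G, Bm.
That gives 4 common triads.

4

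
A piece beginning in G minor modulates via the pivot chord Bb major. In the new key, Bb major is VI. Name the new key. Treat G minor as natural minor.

D minor

The numeral VI denotes a major triad on scale degree 6. With Bb on degree 6, the tonic of the new key is D.
Degree 6 carries a major triad in minor keys, so the destination is D minor.
Check: the diatonic triads of D minor (natural minor) are Dm (i), Edim (ii°), F (III), Gm (iv), Am (v), Bb (VI), C (VII) — Bb major is indeed VI.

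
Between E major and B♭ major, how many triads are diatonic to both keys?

Diatonic triads of E major: E (I), F♯m (ii), G♯m (iii), A (IV), B (V), C♯m (vi), D♯dim (vii°).
Diatonic triads of B♭ major: B♭ (I), Cm (ii), Dm (iii), E♭ (IV), F (V), Gm (vi), Adim (vii°).
No triad has the same root and quality in both keys.

0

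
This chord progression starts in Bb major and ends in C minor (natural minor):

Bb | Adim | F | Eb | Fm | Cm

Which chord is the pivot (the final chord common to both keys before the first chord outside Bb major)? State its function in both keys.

Eb — IV in Bb major, III in C minor

Chords diatonic to Bb major: Bb, Cm, Dm, Eb, F, Gm, Adim.
Reading the progression, the first chord not in that set is Fm, so the modulation leaves Bb major there.
The chord immediately before Fm is Eb, which is diatonic to both keys: IV in Bb major and III in C minor.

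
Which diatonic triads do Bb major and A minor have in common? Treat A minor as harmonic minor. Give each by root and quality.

Dm, F

Triads in Bb major: Bb (I), Cm (ii), Dm (iii), Eb (IV), F (V), Gm (vi), Adim (vii°).
Triads in A minor (harmonic minor): Am (i), Bdim (ii°), Caug (III+), Dm (iv), E (V), F (VI), G#dim (vii°).
Shared triads with their functions: Dm (iii in Bb major, iv in A minor); F (V in Bb major, VI in A minor).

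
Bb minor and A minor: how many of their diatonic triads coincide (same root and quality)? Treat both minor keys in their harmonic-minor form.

1

Diatonic triads of Bb minor (harmonic minor): Bb minor (i), C diminished (ii°), Db augmented (III+), Eb minor (iv), F major (V), Gb major (VI), A diminished (vii°).
Diatonic triads of A minor (harmonic minor): A minor (i), B diminished (ii°), C augmented (III+), D minor (iv), E major (V), F major (VI), G# diminished (vii°).
Matching root and quality in both lists: F major.
That gives 1 common triad.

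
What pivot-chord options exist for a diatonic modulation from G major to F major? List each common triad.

Triads in G major: G (I), Am (ii), Bm (iii), C (IV), D (V), Em (vi), F#dim (vii°).
Triads in F major: F (I), Gm (ii), Am (iii), Bb (IV), C (V), Dm (vi), Edim (vii°).
Shared triads with their functions: Am (ii in G major, iii in F major); C (IV in G major, V in F major).

Am, C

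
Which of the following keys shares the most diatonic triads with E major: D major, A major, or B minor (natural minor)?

A major

Triads of E major: E major (I), F# minor (ii), G# minor (iii), A major (IV), B major (V), C# minor (vi), D# diminished (vii°).
D major shares 2: F#m, A.
A major shares 4: E, F#m, A, C#m.
B minor (natural minor) shares 2: F#m, A.
The most common triads (4) are shared with A major.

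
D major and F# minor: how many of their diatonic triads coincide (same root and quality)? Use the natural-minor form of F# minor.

Diatonic triads of D major: D (I), Em (ii), F#m (iii), G (IV), A (V), Bm (vi), C#dim (vii°).
Diatonic triads of F# minor (natural minor): F#m (i), G#dim (ii°), A (III), Bm (iv), C#m (v), D (VI), E (VII).
Matching root and quality in both lists: D, F#m, A, Bm.
That gives 4 common triads.

4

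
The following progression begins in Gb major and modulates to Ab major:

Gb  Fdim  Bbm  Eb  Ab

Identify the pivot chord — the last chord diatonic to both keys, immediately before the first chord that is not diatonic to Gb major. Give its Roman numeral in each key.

Chords diatonic to Gb major: Gb, Abm, Bbm, Cb, Db, Ebm, Fdim.
Reading the progression, the first chord not in that set is Eb, so the modulation leaves Gb major there.
The chord immediately before Eb is Bbm, which is diatonic to both keys: iii in Gb major and ii in Ab major.

Bbm — iii in Gb major, ii in Ab major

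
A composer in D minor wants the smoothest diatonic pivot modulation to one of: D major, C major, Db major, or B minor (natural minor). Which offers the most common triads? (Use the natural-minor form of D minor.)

Triads of D minor (natural minor): D minor (i), E diminished (ii°), F major (III), G minor (iv), A minor (v), Bb major (VI), C major (VII).
D major shares 0: none.
C major shares 4: Dm, F, Am, C.
Db major shares 0: none.
B minor (natural minor) shares 0: none.
The most common triads (4) are shared with C major.

C major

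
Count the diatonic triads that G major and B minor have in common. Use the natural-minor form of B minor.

Diatonic triads of G major: G (I), Am (ii), Bm (iii), C (IV), D (V), Em (vi), F♯dim (vii°).
Diatonic triads of B minor (natural minor): Bm (i), C♯dim (ii°), D (III), Em (iv), F♯m (v), G (VI), A (VII).
Matching root and quality in both lists: G, Bm, D, Em.
That gives 4 common triads.

4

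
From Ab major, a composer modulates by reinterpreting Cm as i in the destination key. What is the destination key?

The numeral i denotes a minor triad on scale degree 1. With C on degree 1, the tonic of the new key is C.
Degree 1 carries a minor triad in minor keys, so the destination is C minor.
Check: the diatonic triads of C minor (natural minor) are Cm (i), Ddim (ii°), Eb (III), Fm (iv), Gm (v), Ab (VI), Bb (VII) — Cm is indeed i.

C minor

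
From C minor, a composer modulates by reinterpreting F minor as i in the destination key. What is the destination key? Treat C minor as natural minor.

The numeral i denotes a minor triad on scale degree 1. With F on degree 1, the tonic of the new key is F.
Degree 1 carries a minor triad in minor keys, so the destination is F minor.
Check: the diatonic triads of F minor (natural minor) are Fm (i), Gdim (ii°), A♭ (III), B♭m (iv), Cm (v), D♭ (VI), E♭ (VII) — F minor is indeed i.

F minor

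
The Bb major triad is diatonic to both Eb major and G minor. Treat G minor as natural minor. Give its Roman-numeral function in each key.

The scale of Eb major is Eb F G Ab Bb C D; Bb is degree 5, and the triad built there (Bb-D-F) is major, so it is V.
The scale of G minor (natural minor) is G A Bb C D Eb F; Bb is degree 3, and the triad built there (Bb-D-F) is major, so it is III.

V in Eb major; III in G minor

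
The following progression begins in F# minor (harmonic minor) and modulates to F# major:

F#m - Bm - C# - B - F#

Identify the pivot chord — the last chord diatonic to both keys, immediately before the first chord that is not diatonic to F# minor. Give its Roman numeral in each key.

C# — V in F# minor, V in F# major

Chords diatonic to F# minor: F#m, G#dim, Aaug, Bm, C#, D, E#dim.
Reading the progression, the first chord not in that set is B, so the modulation leaves F# minor there.
The chord immediately before B is C#, which is diatonic to both keys: V in F# minor and V in F# major.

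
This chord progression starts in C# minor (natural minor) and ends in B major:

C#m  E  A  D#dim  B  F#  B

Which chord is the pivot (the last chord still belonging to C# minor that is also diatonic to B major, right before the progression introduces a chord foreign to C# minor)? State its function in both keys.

Chords diatonic to C# minor: C#m, D#dim, E, F#m, G#m, A, B.
Reading the progression, the first chord not in that set is F#, so the modulation leaves C# minor there.
The chord immediately before F# is B, which is diatonic to both keys: VII in C# minor and I in B major.

B — VII in C# minor, I in B major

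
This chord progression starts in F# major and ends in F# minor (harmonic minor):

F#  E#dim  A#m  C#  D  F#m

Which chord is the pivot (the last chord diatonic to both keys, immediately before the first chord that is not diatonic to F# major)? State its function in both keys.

Chords diatonic to F# major: F#, G#m, A#m, B, C#, D#m, E#dim.
Reading the progression, the first chord not in that set is D, so the modulation leaves F# major there.
The chord immediately before D is C#, which is diatonic to both keys: V in F# major and V in F# minor.

C# — V in F# major, V in F# minor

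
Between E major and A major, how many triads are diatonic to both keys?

Diatonic triads of E major: E (I), F#m (ii), G#m (iii), A (IV), B (V), C#m (vi), D#dim (vii°).
Diatonic triads of A major: A (I), Bm (ii), C#m (iii), D (IV), E (V), F#m (vi), G#dim (vii°).
Matching root and quality in both lists: E, F#m, A, C#m.
That gives 4 common triads.

4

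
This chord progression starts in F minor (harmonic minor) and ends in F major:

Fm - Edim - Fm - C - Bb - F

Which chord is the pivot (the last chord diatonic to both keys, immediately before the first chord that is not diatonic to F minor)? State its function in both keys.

Chords diatonic to F minor: Fm, Gdim, Abaug, Bbm, C, Db, Edim.
Reading the progression, the first chord not in that set is Bb, so the modulation leaves F minor there.
The chord immediately before Bb is C, which is diatonic to both keys: V in F minor and V in F major.

C — V in F minor, V in F major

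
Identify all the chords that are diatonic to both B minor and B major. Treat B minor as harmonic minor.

F#, A#dim

Triads in B minor (harmonic minor): Bm (i), C#dim (ii°), Daug (III+), Em (iv), F# (V), G (VI), A#dim (vii°).
Triads in B major: B (I), C#m (ii), D#m (iii), E (IV), F# (V), G#m (vi), A#dim (vii°).
Shared triads with their functions: F# (V in B minor, V in B major); A#dim (vii° in B minor, vii° in B major).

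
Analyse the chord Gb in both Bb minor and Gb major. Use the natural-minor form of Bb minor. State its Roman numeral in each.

The scale of Bb minor (natural minor) is Bb C Db Eb F Gb Ab; Gb is degree 6, and the triad built there (Gb-Bb-Db) is major, so it is VI.
The scale of Gb major is Gb Ab Bb Cb Db Eb F; Gb is degree 1, and the triad built there (Gb-Bb-Db) is major, so it is I.

VI in Bb minor; I in Gb major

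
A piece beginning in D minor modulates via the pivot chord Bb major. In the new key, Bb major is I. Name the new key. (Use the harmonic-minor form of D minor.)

Bb major

The numeral I denotes a major triad on scale degree 1. With Bb on degree 1, the tonic of the new key is Bb.
Degree 1 carries a major triad in major keys, so the destination is Bb major.
Check: the diatonic triads of Bb major are Bb (I), Cm (ii), Dm (iii), Eb (IV), F (V), Gm (vi), Adim (vii°) — Bb major is indeed I.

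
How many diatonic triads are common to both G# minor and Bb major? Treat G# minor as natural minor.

Diatonic triads of G# minor (natural minor): G#m (i), A#dim (ii°), B (III), C#m (iv), D#m (v), E (VI), F# (VII).
Diatonic triads of Bb major: Bb (I), Cm (ii), Dm (iii), Eb (IV), F (V), Gm (vi), Adim (vii°).
No triad has the same root and quality in both keys.

0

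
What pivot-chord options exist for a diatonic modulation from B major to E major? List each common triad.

B, C#m, E, G#m

Triads in B major: B major (I), C# minor (ii), D# minor (iii), E major (IV), F# major (V), G# minor (vi), A# diminished (vii°).
Triads in E major: E major (I), F# minor (ii), G# minor (iii), A major (IV), B major (V), C# minor (vi), D# diminished (vii°).
Shared triads with their functions: B major (I in B major, V in E major); C# minor (ii in B major, vi in E major); E major (IV in B major, I in E major); G# minor (vi in B major, iii in E major).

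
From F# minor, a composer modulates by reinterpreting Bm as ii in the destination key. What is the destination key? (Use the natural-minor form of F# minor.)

The numeral ii denotes a minor triad on scale degree 2. With B on degree 2, the tonic of the new key is A.
Degree 2 carries a minor triad in major keys, so the destination is A major.
Check: the diatonic triads of A major are A (I), Bm (ii), C#m (iii), D (IV), E (V), F#m (vi), G#dim (vii°) — Bm is indeed ii.

A major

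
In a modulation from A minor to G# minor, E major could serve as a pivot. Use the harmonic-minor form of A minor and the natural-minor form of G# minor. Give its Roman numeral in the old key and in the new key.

V in A minor; VI in G# minor

The scale of A minor (harmonic minor) is A B C D E F G#; E is degree 5, and the triad built there (E-G#-B) is major, so it is V.
The scale of G# minor (natural minor) is G# A# B C# D# E F#; E is degree 6, and the triad built there (E-G#-B) is major, so it is VI.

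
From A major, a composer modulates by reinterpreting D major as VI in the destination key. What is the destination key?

F# minor

The numeral VI denotes a major triad on scale degree 6. With D on degree 6, the tonic of the new key is F#.
Degree 6 carries a major triad in minor keys, so the destination is F# minor.
Check: the diatonic triads of F# minor (natural minor) are F#m (i), G#dim (ii°), A (III), Bm (iv), C#m (v), D (VI), E (VII) — D major is indeed VI.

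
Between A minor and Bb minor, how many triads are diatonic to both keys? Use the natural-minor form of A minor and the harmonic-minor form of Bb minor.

Diatonic triads of A minor (natural minor): A minor (i), B diminished (ii°), C major (III), D minor (iv), E minor (v), F major (VI), G major (VII).
Diatonic triads of Bb minor (harmonic minor): Bb minor (i), C diminished (ii°), Db augmented (III+), Eb minor (iv), F major (V), Gb major (VI), A diminished (vii°).
Matching root and quality in both lists: F major.
That gives 1 common triad.

1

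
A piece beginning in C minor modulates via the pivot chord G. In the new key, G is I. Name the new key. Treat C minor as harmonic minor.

G major

The numeral I denotes a major triad on scale degree 1. With G on degree 1, the tonic of the new key is G.
Degree 1 carries a major triad in major keys, so the destination is G major.
Check: the diatonic triads of G major are G (I), Am (ii), Bm (iii), C (IV), D (V), Em (vi), F♯dim (vii°) — G is indeed I.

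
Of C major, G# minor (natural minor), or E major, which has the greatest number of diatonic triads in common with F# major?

G# minor

Triads of F# major: F# major (I), G# minor (ii), A# minor (iii), B major (IV), C# major (V), D# minor (vi), E# diminished (vii°).
C major shares 0: none.
G# minor (natural minor) shares 4: F#, G#m, B, D#m.
E major shares 2: G#m, B.
The most common triads (4) are shared with G# minor.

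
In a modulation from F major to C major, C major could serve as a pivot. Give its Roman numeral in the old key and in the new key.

The scale of F major is F G A Bb C D E; C is degree 5, and the triad built there (C-E-G) is major, so it is V.
The scale of C major is C D E F G A B; C is degree 1, and the triad built there (C-E-G) is major, so it is I.

V in F major; I in C major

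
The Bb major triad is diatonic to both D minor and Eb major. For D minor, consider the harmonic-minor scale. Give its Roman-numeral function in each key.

The scale of D minor (harmonic minor) is D E F G A Bb C#; Bb is degree 6, and the triad built there (Bb-D-F) is major, so it is VI.
The scale of Eb major is Eb F G Ab Bb C D; Bb is degree 5, and the triad built there (Bb-D-F) is major, so it is V.

VI in D minor; V in Eb major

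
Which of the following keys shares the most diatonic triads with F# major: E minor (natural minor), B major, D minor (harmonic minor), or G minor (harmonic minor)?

B major

Triads of F# major: F# (I), G#m (ii), A#m (iii), B (IV), C# (V), D#m (vi), E#dim (vii°).
E minor (natural minor) shares 0: none.
B major shares 4: F#, G#m, B, D#m.
D minor (harmonic minor) shares 0: none.
G minor (harmonic minor) shares 0: none.
The most common triads (4) are shared with B major.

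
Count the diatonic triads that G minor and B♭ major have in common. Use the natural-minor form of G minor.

7

Diatonic triads of G minor (natural minor): Gm (i), Adim (ii°), B♭ (III), Cm (iv), Dm (v), E♭ (VI), F (VII).
Diatonic triads of B♭ major: B♭ (I), Cm (ii), Dm (iii), E♭ (IV), F (V), Gm (vi), Adim (vii°).
Matching root and quality in both lists: Gm, Adim, B♭, Cm, Dm, E♭, F.
That gives 7 common triads.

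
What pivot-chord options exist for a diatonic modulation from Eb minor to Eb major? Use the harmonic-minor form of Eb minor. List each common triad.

Bb, Ddim

Triads in Eb minor (harmonic minor): Eb minor (i), F diminished (ii°), Gb augmented (III+), Ab minor (iv), Bb major (V), Cb major (VI), D diminished (vii°).
Triads in Eb major: Eb major (I), F minor (ii), G minor (iii), Ab major (IV), Bb major (V), C minor (vi), D diminished (vii°).
Shared triads with their functions: Bb major (V in Eb minor, V in Eb major); D diminished (vii° in Eb minor, vii° in Eb major).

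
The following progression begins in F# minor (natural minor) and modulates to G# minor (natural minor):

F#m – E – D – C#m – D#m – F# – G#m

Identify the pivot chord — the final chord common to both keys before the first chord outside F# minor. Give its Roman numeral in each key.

C#m — v in F# minor, iv in G# minor

Chords diatonic to F# minor: F#m, G#dim, A, Bm, C#m, D, E.
Reading the progression, the first chord not in that set is D#m, so the modulation leaves F# minor there.
The chord immediately before D#m is C#m, which is diatonic to both keys: v in F# minor and iv in G# minor.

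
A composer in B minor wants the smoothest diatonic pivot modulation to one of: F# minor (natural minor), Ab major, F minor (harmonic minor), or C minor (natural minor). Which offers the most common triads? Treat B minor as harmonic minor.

Triads of B minor (harmonic minor): Bm (i), C#dim (ii°), Daug (III+), Em (iv), F# (V), G (VI), A#dim (vii°).
F# minor (natural minor) shares 1: Bm.
Ab major shares 0: none.
F minor (harmonic minor) shares 0: none.
C minor (natural minor) shares 0: none.
The most common triads (1) are shared with F# minor.

F# minor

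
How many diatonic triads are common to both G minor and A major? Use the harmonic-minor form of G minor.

Diatonic triads of G minor (harmonic minor): Gm (i), Adim (ii°), B♭aug (III+), Cm (iv), D (V), E♭ (VI), F♯dim (vii°).
Diatonic triads of A major: A (I), Bm (ii), C♯m (iii), D (IV), E (V), F♯m (vi), G♯dim (vii°).
Matching root and quality in both lists: D.
That gives 1 common triad.

1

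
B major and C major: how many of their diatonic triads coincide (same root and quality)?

Diatonic triads of B major: B (I), C#m (ii), D#m (iii), E (IV), F# (V), G#m (vi), A#dim (vii°).
Diatonic triads of C major: C (I), Dm (ii), Em (iii), F (IV), G (V), Am (vi), Bdim (vii°).
No triad has the same root and quality in both keys.

0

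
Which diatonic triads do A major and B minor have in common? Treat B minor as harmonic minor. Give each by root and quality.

Triads in A major: A major (I), B minor (ii), C♯ minor (iii), D major (IV), E major (V), F♯ minor (vi), G♯ diminished (vii°).
Triads in B minor (harmonic minor): B minor (i), C♯ diminished (ii°), D augmented (III+), E minor (iv), F♯ major (V), G major (VI), A♯ diminished (vii°).
Shared triads with their functions: B minor (ii in A major, i in B minor).

Bm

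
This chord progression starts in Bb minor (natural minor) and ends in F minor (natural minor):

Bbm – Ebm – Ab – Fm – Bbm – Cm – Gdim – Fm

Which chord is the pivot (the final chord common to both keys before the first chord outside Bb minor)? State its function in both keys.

Bbm — i in Bb minor, iv in F minor

Chords diatonic to Bb minor: Bbm, Cdim, Db, Ebm, Fm, Gb, Ab.
Reading the progression, the first chord not in that set is Cm, so the modulation leaves Bb minor there.
The chord immediately before Cm is Bbm, which is diatonic to both keys: i in Bb minor and iv in F minor.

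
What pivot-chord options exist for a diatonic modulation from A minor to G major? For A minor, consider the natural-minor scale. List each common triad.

Triads in A minor (natural minor): Am (i), Bdim (ii°), C (III), Dm (iv), Em (v), F (VI), G (VII).
Triads in G major: G (I), Am (ii), Bm (iii), C (IV), D (V), Em (vi), F#dim (vii°).
Shared triads with their functions: Am (i in A minor, ii in G major); C (III in A minor, IV in G major); Em (v in A minor, vi in G major); G (VII in A minor, I in G major).

Am, C, Em, G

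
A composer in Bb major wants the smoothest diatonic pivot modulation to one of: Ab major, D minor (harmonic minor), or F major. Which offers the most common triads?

Triads of Bb major: Bb (I), Cm (ii), Dm (iii), Eb (IV), F (V), Gm (vi), Adim (vii°).
Ab major shares 2: Cm, Eb.
D minor (harmonic minor) shares 3: Bb, Dm, Gm.
F major shares 4: Bb, Dm, F, Gm.
The most common triads (4) are shared with F major.

F major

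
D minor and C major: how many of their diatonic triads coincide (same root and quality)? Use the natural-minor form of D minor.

Diatonic triads of D minor (natural minor): Dm (i), Edim (ii°), F (III), Gm (iv), Am (v), Bb (VI), C (VII).
Diatonic triads of C major: C (I), Dm (ii), Em (iii), F (IV), G (V), Am (vi), Bdim (vii°).
Matching root and quality in both lists: Dm, F, Am, C.
That gives 4 common triads.

4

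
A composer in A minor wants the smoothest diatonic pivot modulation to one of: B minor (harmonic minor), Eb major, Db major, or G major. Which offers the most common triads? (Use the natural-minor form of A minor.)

Triads of A minor (natural minor): A minor (i), B diminished (ii°), C major (III), D minor (iv), E minor (v), F major (VI), G major (VII).
B minor (harmonic minor) shares 2: Em, G.
Eb major shares 0: none.
Db major shares 0: none.
G major shares 4: Am, C, Em, G.
The most common triads (4) are shared with G major.

G major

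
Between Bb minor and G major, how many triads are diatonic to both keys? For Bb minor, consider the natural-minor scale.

Diatonic triads of Bb minor (natural minor): Bbm (i), Cdim (ii°), Db (III), Ebm (iv), Fm (v), Gb (VI), Ab (VII).
Diatonic triads of G major: G (I), Am (ii), Bm (iii), C (IV), D (V), Em (vi), F#dim (vii°).
No triad has the same root and quality in both keys.

0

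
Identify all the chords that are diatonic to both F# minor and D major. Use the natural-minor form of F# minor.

Triads in F# minor (natural minor): F#m (i), G#dim (ii°), A (III), Bm (iv), C#m (v), D (VI), E (VII).
Triads in D major: D (I), Em (ii), F#m (iii), G (IV), A (V), Bm (vi), C#dim (vii°).
Shared triads with their functions: F#m (i in F# minor, iii in D major); A (III in F# minor, V in D major); Bm (iv in F# minor, vi in D major); D (VI in F# minor, I in D major).

F#m, A, Bm, D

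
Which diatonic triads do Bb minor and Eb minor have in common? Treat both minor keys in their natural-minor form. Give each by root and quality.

Triads in Bb minor (natural minor): Bbm (i), Cdim (ii°), Db (III), Ebm (iv), Fm (v), Gb (VI), Ab (VII).
Triads in Eb minor (natural minor): Ebm (i), Fdim (ii°), Gb (III), Abm (iv), Bbm (v), Cb (VI), Db (VII).
Shared triads with their functions: Bbm (i in Bb minor, v in Eb minor); Db (III in Bb minor, VII in Eb minor); Ebm (iv in Bb minor, i in Eb minor); Gb (VI in Bb minor, III in Eb minor).

Bbm, Db, Ebm, Gb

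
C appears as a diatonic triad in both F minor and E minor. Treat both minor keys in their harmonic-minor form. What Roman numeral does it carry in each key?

The scale of F minor (harmonic minor) is F G Ab Bb C Db E; C is degree 5, and the triad built there (C-E-G) is major, so it is V.
The scale of E minor (harmonic minor) is E F# G A B C D#; C is degree 6, and the triad built there (C-E-G) is major, so it is VI.

V in F minor; VI in E minor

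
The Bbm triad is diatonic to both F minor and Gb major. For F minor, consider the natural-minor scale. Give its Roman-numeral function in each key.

The scale of F minor (natural minor) is F G Ab Bb C Db Eb; Bb is degree 4, and the triad built there (Bb-Db-F) is minor, so it is iv.
The scale of Gb major is Gb Ab Bb Cb Db Eb F; Bb is degree 3, and the triad built there (Bb-Db-F) is minor, so it is iii.

iv in F minor; iii in Gb major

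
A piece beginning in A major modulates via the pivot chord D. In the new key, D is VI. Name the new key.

F♯ minor

The numeral VI denotes a major triad on scale degree 6. With D on degree 6, the tonic of the new key is F♯.
Degree 6 carries a major triad in minor keys, so the destination is F♯ minor.
Check: the diatonic triads of F♯ minor (natural minor) are F♯m (i), G♯dim (ii°), A (III), Bm (iv), C♯m (v), D (VI), E (VII) — D is indeed VI.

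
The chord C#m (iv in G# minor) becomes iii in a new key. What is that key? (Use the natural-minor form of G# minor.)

A major

The numeral iii denotes a minor triad on scale degree 3. With C# on degree 3, the tonic of the new key is A.
Degree 3 carries a minor triad in major keys, so the destination is A major.
Check: the diatonic triads of A major are A (I), Bm (ii), C#m (iii), D (IV), E (V), F#m (vi), G#dim (vii°) — C#m is indeed iii.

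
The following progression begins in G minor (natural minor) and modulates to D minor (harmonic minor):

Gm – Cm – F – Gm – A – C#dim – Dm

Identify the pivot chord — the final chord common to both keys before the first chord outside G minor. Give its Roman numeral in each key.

Chords diatonic to G minor: Gm, Adim, Bb, Cm, Dm, Eb, F.
Reading the progression, the first chord not in that set is A, so the modulation leaves G minor there.
The chord immediately before A is Gm, which is diatonic to both keys: i in G minor and iv in D minor.

Gm — i in G minor, iv in D minor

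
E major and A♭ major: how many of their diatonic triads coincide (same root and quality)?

0

Diatonic triads of E major: E (I), F♯m (ii), G♯m (iii), A (IV), B (V), C♯m (vi), D♯dim (vii°).
Diatonic triads of A♭ major: A♭ (I), B♭m (ii), Cm (iii), D♭ (IV), E♭ (V), Fm (vi), Gdim (vii°).
No triad has the same root and quality in both keys.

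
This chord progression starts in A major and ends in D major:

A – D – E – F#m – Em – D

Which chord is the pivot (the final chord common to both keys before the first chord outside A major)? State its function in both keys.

Chords diatonic to A major: A, Bm, C#m, D, E, F#m, G#dim.
Reading the progression, the first chord not in that set is Em, so the modulation leaves A major there.
The chord immediately before Em is F#m, which is diatonic to both keys: vi in A major and iii in D major.

F#m — vi in A major, iii in D major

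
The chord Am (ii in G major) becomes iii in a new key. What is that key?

The numeral iii denotes a minor triad on scale degree 3. With A on degree 3, the tonic of the new key is F.
Degree 3 carries a minor triad in major keys, so the destination is F major.
Check: the diatonic triads of F major are F (I), Gm (ii), Am (iii), Bb (IV), C (V), Dm (vi), Edim (vii°) — Am is indeed iii.

F major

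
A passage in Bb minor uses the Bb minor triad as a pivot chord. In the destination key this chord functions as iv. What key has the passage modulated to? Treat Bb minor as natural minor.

The numeral iv denotes a minor triad on scale degree 4. With Bb on degree 4, the tonic of the new key is F.
Degree 4 carries a minor triad in minor keys, so the destination is F minor.
Check: the diatonic triads of F minor (natural minor) are Fm (i), Gdim (ii°), Ab (III), Bbm (iv), Cm (v), Db (VI), Eb (VII) — Bb minor is indeed iv.

F minor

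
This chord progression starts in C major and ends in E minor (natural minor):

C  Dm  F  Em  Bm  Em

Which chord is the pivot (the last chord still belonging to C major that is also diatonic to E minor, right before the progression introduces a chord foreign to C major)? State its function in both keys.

Em — iii in C major, i in E minor

Chords diatonic to C major: C, Dm, Em, F, G, Am, Bdim.
Reading the progression, the first chord not in that set is Bm, so the modulation leaves C major there.
The chord immediately before Bm is Em, which is diatonic to both keys: iii in C major and i in E minor.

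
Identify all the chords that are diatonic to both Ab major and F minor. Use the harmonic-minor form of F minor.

Bbm, Db, Fm, Gdim

Triads in Ab major: Ab (I), Bbm (ii), Cm (iii), Db (IV), Eb (V), Fm (vi), Gdim (vii°).
Triads in F minor (harmonic minor): Fm (i), Gdim (ii°), Abaug (III+), Bbm (iv), C (V), Db (VI), Edim (vii°).
Shared triads with their functions: Bbm (ii in Ab major, iv in F minor); Db (IV in Ab major, VI in F minor); Fm (vi in Ab major, i in F minor); Gdim (vii° in Ab major, ii° in F minor).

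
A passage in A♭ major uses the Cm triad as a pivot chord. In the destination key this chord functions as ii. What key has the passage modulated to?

B♭ major

The numeral ii denotes a minor triad on scale degree 2. With C on degree 2, the tonic of the new key is B♭.
Degree 2 carries a minor triad in major keys, so the destination is B♭ major.
Check: the diatonic triads of B♭ major are B♭ (I), Cm (ii), Dm (iii), E♭ (IV), F (V), Gm (vi), Adim (vii°) — Cm is indeed ii.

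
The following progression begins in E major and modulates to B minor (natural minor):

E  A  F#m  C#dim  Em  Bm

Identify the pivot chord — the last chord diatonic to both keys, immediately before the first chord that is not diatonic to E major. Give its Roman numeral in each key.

F#m — ii in E major, v in B minor

Chords diatonic to E major: E, F#m, G#m, A, B, C#m, D#dim.
Reading the progression, the first chord not in that set is C#dim, so the modulation leaves E major there.
The chord immediately before C#dim is F#m, which is diatonic to both keys: ii in E major and v in B minor.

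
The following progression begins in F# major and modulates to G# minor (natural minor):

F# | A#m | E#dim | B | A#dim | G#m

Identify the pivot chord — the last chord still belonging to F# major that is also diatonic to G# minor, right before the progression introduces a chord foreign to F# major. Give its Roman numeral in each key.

B — IV in F# major, III in G# minor

Chords diatonic to F# major: F#, G#m, A#m, B, C#, D#m, E#dim.
Reading the progression, the first chord not in that set is A#dim, so the modulation leaves F# major there.
The chord immediately before A#dim is B, which is diatonic to both keys: IV in F# major and III in G# minor.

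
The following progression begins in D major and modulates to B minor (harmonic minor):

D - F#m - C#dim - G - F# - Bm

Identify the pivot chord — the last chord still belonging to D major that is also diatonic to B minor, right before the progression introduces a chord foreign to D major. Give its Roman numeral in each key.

Chords diatonic to D major: D, Em, F#m, G, A, Bm, C#dim.
Reading the progression, the first chord not in that set is F#, so the modulation leaves D major there.
The chord immediately before F# is G, which is diatonic to both keys: IV in D major and VI in B minor.

G — IV in D major, VI in B minor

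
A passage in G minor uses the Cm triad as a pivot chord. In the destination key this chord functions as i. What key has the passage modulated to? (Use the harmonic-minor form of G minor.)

C minor

The numeral i denotes a minor triad on scale degree 1. With C on degree 1, the tonic of the new key is C.
Degree 1 carries a minor triad in minor keys, so the destination is C minor.
Check: the diatonic triads of C minor (natural minor) are Cm (i), Ddim (ii°), Eb (III), Fm (iv), Gm (v), Ab (VI), Bb (VII) — Cm is indeed i.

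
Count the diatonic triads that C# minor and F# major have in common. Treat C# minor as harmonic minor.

0

Diatonic triads of C# minor (harmonic minor): C# minor (i), D# diminished (ii°), E augmented (III+), F# minor (iv), G# major (V), A major (VI), B# diminished (vii°).
Diatonic triads of F# major: F# major (I), G# minor (ii), A# minor (iii), B major (IV), C# major (V), D# minor (vi), E# diminished (vii°).
No triad has the same root and quality in both keys.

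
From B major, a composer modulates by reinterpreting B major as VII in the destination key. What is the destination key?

The numeral VII denotes a major triad on scale degree 7. With B on degree 7, the tonic of the new key is C#.
Degree 7 carries a major triad in natural-minor keys, so the destination is C# minor.
Check: the diatonic triads of C# minor (natural minor) are C#m (i), D#dim (ii°), E (III), F#m (iv), G#m (v), A (VI), B (VII) — B major is indeed VII.

C# minor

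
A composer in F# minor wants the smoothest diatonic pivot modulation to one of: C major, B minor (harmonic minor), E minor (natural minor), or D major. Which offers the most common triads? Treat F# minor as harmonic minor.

D major

Triads of F# minor (harmonic minor): F# minor (i), G# diminished (ii°), A augmented (III+), B minor (iv), C# major (V), D major (VI), E# diminished (vii°).
C major shares 0: none.
B minor (harmonic minor) shares 1: Bm.
E minor (natural minor) shares 2: Bm, D.
D major shares 3: F#m, Bm, D.
The most common triads (3) are shared with D major.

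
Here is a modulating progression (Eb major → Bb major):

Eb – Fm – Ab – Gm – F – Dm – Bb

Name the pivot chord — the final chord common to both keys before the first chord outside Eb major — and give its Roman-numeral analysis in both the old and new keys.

Chords diatonic to Eb major: Eb, Fm, Gm, Ab, Bb, Cm, Ddim.
Reading the progression, the first chord not in that set is F, so the modulation leaves Eb major there.
The chord immediately before F is Gm, which is diatonic to both keys: iii in Eb major and vi in Bb major.

Gm — iii in Eb major, vi in Bb major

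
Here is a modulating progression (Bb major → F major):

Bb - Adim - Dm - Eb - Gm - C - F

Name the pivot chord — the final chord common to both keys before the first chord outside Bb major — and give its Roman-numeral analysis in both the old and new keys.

Chords diatonic to Bb major: Bb, Cm, Dm, Eb, F, Gm, Adim.
Reading the progression, the first chord not in that set is C, so the modulation leaves Bb major there.
The chord immediately before C is Gm, which is diatonic to both keys: vi in Bb major and ii in F major.

Gm — vi in Bb major, ii in F major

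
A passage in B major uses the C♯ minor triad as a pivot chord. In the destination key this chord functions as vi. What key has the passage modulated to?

E major

The numeral vi denotes a minor triad on scale degree 6. With C♯ on degree 6, the tonic of the new key is E.
Degree 6 carries a minor triad in major keys, so the destination is E major.
Check: the diatonic triads of E major are E (I), F♯m (ii), G♯m (iii), A (IV), B (V), C♯m (vi), D♯dim (vii°) — C♯ minor is indeed vi.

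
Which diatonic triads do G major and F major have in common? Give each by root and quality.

Am, C

Triads in G major: G (I), Am (ii), Bm (iii), C (IV), D (V), Em (vi), F♯dim (vii°).
Triads in F major: F (I), Gm (ii), Am (iii), B♭ (IV), C (V), Dm (vi), Edim (vii°).
Shared triads with their functions: Am (ii in G major, iii in F major); C (IV in G major, V in F major).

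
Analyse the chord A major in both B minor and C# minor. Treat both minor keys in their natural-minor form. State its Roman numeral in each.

The scale of B minor (natural minor) is B C# D E F# G A; A is degree 7, and the triad built there (A-C#-E) is major, so it is VII.
The scale of C# minor (natural minor) is C# D# E F# G# A B; A is degree 6, and the triad built there (A-C#-E) is major, so it is VI.

VII in B minor; VI in C# minor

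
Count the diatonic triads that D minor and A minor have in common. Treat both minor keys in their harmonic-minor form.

1

Diatonic triads of D minor (harmonic minor): D minor (i), E diminished (ii°), F augmented (III+), G minor (iv), A major (V), Bb major (VI), C# diminished (vii°).
Diatonic triads of A minor (harmonic minor): A minor (i), B diminished (ii°), C augmented (III+), D minor (iv), E major (V), F major (VI), G# diminished (vii°).
Matching root and quality in both lists: D minor.
That gives 1 common triad.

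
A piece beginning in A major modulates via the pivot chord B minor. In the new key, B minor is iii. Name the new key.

The numeral iii denotes a minor triad on scale degree 3. With B on degree 3, the tonic of the new key is G.
Degree 3 carries a minor triad in major keys, so the destination is G major.
Check: the diatonic triads of G major are G (I), Am (ii), Bm (iii), C (IV), D (V), Em (vi), F#dim (vii°) — B minor is indeed iii.

G major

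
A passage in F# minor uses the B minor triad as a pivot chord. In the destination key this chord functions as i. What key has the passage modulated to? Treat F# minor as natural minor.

B minor

The numeral i denotes a minor triad on scale degree 1. With B on degree 1, the tonic of the new key is B.
Degree 1 carries a minor triad in minor keys, so the destination is B minor.
Check: the diatonic triads of B minor (natural minor) are Bm (i), C#dim (ii°), D (III), Em (iv), F#m (v), G (VI), A (VII) — B minor is indeed i.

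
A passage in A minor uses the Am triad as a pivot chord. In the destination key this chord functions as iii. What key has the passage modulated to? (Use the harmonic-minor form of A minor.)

The numeral iii denotes a minor triad on scale degree 3. With A on degree 3, the tonic of the new key is F.
Degree 3 carries a minor triad in major keys, so the destination is F major.
Check: the diatonic triads of F major are F (I), Gm (ii), Am (iii), Bb (IV), C (V), Dm (vi), Edim (vii°) — Am is indeed iii.

F major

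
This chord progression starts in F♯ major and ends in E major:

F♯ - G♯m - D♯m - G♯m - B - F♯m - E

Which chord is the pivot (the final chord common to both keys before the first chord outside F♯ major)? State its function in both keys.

B — IV in F♯ major, V in E major

Chords diatonic to F♯ major: F♯, G♯m, A♯m, B, C♯, D♯m, E♯dim.
Reading the progression, the first chord not in that set is F♯m, so the modulation leaves F♯ major there.
The chord immediately before F♯m is B, which is diatonic to both keys: IV in F♯ major and V in E major.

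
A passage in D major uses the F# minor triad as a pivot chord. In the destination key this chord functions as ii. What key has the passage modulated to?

E major

The numeral ii denotes a minor triad on scale degree 2. With F# on degree 2, the tonic of the new key is E.
Degree 2 carries a minor triad in major keys, so the destination is E major.
Check: the diatonic triads of E major are E (I), F#m (ii), G#m (iii), A (IV), B (V), C#m (vi), D#dim (vii°) — F# minor is indeed ii.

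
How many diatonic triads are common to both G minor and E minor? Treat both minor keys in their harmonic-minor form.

Diatonic triads of G minor (harmonic minor): Gm (i), Adim (ii°), B♭aug (III+), Cm (iv), D (V), E♭ (VI), F♯dim (vii°).
Diatonic triads of E minor (harmonic minor): Em (i), F♯dim (ii°), Gaug (III+), Am (iv), B (V), C (VI), D♯dim (vii°).
Matching root and quality in both lists: F♯dim.
That gives 1 common triad.

1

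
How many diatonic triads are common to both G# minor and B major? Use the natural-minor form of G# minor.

Diatonic triads of G# minor (natural minor): G# minor (i), A# diminished (ii°), B major (III), C# minor (iv), D# minor (v), E major (VI), F# major (VII).
Diatonic triads of B major: B major (I), C# minor (ii), D# minor (iii), E major (IV), F# major (V), G# minor (vi), A# diminished (vii°).
Matching root and quality in both lists: G# minor, A# diminished, B major, C# minor, D# minor, E major, F# major.
That gives 7 common triads.

7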